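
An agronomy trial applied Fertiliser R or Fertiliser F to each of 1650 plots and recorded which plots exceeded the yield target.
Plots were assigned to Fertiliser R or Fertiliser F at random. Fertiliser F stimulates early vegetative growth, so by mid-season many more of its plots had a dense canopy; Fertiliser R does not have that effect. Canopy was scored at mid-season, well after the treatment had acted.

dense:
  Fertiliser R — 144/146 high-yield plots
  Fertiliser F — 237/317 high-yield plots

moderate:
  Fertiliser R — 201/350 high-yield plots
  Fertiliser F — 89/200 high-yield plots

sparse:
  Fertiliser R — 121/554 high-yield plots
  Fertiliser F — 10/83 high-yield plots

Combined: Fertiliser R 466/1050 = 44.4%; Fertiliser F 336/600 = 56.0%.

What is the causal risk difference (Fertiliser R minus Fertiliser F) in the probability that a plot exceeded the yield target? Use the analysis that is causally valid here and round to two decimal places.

Mid-season canopy is downstream of the fertiliser. One should not condition on a consequence of treatment, so the overall rates are the right comparison.
The causal difference is the pooled difference: 0.444 − 0.560 = -0.116.

-0.12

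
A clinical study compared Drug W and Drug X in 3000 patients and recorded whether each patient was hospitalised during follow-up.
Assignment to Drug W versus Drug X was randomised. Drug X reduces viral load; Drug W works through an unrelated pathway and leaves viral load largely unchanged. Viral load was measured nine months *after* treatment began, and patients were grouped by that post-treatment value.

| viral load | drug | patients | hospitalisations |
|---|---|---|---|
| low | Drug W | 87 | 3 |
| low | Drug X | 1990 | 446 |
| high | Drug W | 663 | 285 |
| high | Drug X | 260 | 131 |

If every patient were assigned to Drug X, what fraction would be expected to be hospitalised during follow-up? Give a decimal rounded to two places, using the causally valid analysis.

The distribution of viral load is itself part of what the drug does — it is an intermediate outcome. Holding it fixed would remove that part of the effect; the total effect is the pooled difference.
So P(outcome | do(Drug X)) is just the pooled rate for Drug X: 577/2250 = 0.256.

0.26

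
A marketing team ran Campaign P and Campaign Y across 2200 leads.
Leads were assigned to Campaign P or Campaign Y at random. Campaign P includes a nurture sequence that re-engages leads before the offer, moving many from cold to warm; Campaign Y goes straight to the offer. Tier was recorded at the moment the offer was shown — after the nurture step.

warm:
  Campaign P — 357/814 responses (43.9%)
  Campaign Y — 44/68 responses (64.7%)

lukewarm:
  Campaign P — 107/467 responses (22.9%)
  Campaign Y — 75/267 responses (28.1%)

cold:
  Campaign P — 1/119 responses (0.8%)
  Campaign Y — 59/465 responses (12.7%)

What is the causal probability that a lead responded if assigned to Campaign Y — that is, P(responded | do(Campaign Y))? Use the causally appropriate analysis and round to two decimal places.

0.22

Stratifying would compare campaigns among leads the campaigns themselves sorted into engagement tier groups — a form of selection on an intermediate. The unconditioned pooled rates give the total causal effect.
So P(outcome | do(Campaign Y)) is just the pooled rate for Campaign Y: 178/800 = 0.223.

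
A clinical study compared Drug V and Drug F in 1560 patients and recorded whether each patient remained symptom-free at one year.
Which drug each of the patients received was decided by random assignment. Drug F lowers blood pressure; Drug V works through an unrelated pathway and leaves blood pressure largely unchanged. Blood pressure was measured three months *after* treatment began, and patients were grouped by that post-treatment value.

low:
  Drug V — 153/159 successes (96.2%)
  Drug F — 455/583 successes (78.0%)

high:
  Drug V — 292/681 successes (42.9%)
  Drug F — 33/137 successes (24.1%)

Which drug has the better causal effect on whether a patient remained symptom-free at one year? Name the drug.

Because the drug influences blood pressure, blood pressure is a post-treatment mediator, not a confounder. Stratifying on it would bias the estimate; the causal effect is the crude pooled difference.
Pooled: Drug V 53.0% vs Drug F 67.8%; Drug F is higher overall.

Drug F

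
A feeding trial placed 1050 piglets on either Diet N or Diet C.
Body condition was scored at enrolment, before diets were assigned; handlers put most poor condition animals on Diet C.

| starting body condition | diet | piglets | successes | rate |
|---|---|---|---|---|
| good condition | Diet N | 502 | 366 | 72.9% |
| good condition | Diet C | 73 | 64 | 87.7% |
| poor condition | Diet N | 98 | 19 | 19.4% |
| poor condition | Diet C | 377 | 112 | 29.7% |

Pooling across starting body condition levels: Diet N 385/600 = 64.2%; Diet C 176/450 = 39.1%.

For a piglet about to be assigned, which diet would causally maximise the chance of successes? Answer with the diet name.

Diet C

The imbalance in starting body condition arose from how piglets were allocated, not from anything the diet did; and starting body condition independently affects the outcome. The pooled gap is confounded — condition on starting body condition.
Within each level — good condition: 72.9% vs 87.7%; poor condition: 19.4% vs 29.7% — Diet C is higher every time.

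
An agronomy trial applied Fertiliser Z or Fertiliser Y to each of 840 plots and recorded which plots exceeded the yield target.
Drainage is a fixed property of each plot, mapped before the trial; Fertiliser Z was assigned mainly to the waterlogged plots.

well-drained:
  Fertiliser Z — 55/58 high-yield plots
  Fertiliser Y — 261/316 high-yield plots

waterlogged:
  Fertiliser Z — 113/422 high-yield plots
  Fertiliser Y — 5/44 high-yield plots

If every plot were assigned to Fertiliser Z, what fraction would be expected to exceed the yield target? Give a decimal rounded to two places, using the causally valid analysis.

0.57

Field drainage satisfies the back-door criterion: it is not a descendant of the fertiliser, and it blocks the spurious path from fertiliser to outcome. Adjusting for it (i.e., using the within-field drainage rates) gives the causal effect.
Standardising Fertiliser Z to the population field drainage mix: 0.445·55/58 + 0.555·113/422 = 0.571.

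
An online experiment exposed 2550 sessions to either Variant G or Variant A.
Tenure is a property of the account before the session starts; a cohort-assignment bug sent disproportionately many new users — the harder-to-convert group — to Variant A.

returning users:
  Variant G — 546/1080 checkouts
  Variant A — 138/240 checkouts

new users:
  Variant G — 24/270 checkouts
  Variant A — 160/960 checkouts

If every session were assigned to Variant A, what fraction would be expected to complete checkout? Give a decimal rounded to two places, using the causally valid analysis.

Variant A is higher inside every user tenure stratum but Variant G is higher in aggregate. Whether to stratify depends on how user tenure relates to the variant.
User tenure satisfies the back-door criterion: it is not a descendant of the variant, and it blocks the spurious path from variant to outcome. Adjusting for it (i.e., using the within-user tenure rates) gives the causal effect.
Standardising Variant A to the population user tenure mix: 0.518·138/240 + 0.482·160/960 = 0.378.

0.38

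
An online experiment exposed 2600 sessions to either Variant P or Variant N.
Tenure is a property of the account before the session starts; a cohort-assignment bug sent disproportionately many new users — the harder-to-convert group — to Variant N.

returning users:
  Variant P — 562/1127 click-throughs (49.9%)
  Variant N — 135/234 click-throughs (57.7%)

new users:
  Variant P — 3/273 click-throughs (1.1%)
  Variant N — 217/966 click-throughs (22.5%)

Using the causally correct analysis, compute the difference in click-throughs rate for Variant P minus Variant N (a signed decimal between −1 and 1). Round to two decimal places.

-0.14

Within every user tenure level Variant N has the higher rate, yet pooled Variant P does — Simpson's reversal.
Nothing the variant does changes user tenure; the imbalance is an allocation artefact. With user tenure also predicting the outcome, the pooled figure is confounded, and the within-stratum comparison is the causal one.
Adjusting over the population distribution of user tenure: 0.523·(0.499−0.577) + 0.477·(0.011−0.225) = -0.143.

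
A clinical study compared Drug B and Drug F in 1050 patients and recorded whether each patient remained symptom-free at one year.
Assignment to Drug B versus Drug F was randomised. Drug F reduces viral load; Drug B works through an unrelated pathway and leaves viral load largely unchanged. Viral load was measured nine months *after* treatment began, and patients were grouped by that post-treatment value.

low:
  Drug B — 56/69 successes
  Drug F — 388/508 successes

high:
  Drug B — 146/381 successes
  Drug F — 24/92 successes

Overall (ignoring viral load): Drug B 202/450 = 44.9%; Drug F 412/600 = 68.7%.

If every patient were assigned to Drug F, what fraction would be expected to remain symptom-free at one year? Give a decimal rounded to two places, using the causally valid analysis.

The viral load-specific comparison favours Drug B throughout, but the pooled figures favour Drug F. The question is whether to condition on viral load.
Because the drug influences viral load, viral load is a post-treatment mediator, not a confounder. Stratifying on it would bias the estimate; the causal effect is the crude pooled difference.
So P(outcome | do(Drug F)) is just the pooled rate for Drug F: 412/600 = 0.687.

0.69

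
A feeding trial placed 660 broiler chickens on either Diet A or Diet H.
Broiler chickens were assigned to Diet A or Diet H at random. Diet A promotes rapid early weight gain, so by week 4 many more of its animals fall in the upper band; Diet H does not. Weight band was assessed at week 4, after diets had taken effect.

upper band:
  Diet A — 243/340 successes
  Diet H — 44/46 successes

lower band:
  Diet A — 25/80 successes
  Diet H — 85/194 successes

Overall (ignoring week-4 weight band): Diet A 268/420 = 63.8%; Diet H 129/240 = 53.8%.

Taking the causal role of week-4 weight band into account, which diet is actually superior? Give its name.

Within every week-4 weight band level Diet H has the higher rate, yet pooled Diet A does — Simpson's reversal.
Week-4 weight band lies on the pathway diet → week-4 weight band → outcome, so adjusting for it blocks the indirect effect. For the total causal effect of diet, use the unadjusted pooled rates.
Pooled: Diet A 63.8% vs Diet H 53.8%; Diet A is higher overall.

Diet A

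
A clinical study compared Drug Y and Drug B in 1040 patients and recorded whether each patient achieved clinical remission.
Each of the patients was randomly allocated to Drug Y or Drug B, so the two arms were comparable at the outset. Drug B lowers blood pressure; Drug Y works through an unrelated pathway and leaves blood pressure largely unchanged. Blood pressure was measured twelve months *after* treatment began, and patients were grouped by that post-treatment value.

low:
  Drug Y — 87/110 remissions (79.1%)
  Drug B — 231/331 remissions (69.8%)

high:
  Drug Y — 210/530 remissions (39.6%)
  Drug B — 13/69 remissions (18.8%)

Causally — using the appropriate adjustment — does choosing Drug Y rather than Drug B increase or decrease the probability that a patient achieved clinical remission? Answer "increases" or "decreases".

Blood pressure is recorded after the drug and is itself shifted by it — it sits on the causal path from drug to outcome. Conditioning on a mediator would strip out part of the effect we want; the pooled comparison gives the total causal effect.
Pooled: Drug Y 46.4% vs Drug B 61.0%; Drug B is higher overall.

decreases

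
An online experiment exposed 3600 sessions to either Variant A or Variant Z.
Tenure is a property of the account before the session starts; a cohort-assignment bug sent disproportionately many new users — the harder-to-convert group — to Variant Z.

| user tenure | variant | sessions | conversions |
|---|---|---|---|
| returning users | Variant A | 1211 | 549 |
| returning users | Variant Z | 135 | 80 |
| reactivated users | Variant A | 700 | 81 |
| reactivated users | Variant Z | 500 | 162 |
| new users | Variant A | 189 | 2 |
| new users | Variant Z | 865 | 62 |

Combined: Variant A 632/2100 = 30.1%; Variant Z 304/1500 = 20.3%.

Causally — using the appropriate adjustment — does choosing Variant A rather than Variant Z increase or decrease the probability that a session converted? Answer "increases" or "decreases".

Variant Z is higher inside every user tenure stratum but Variant A is higher in aggregate. Whether to stratify depends on how user tenure relates to the variant.
Here user tenure is a common cause — it drives both which variant a case falls under and the outcome. The crude comparison mixes populations; the stratum-specific rates are the causally relevant ones.
Within each level — returning users: 45.3% vs 59.3%; reactivated users: 11.6% vs 32.4%; new users: 1.1% vs 7.2% — Variant Z is higher every time.

decreases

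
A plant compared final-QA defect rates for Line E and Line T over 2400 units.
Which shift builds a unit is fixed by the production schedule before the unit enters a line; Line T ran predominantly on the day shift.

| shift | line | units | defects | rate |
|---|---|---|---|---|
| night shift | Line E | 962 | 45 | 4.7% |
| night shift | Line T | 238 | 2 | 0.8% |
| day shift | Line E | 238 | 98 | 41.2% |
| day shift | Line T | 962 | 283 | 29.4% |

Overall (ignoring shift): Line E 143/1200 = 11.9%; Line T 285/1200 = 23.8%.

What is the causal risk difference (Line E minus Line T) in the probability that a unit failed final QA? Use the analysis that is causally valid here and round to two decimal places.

+0.08

The shift-specific comparison favours Line T throughout, but the pooled figures favour Line E. The question is whether to condition on shift.
Here shift is a common cause — it drives both which line a case falls under and the outcome. The crude comparison mixes populations; the stratum-specific rates are the causally relevant ones.
Adjusting over the population distribution of shift: 0.500·(0.047−0.008) + 0.500·(0.412−0.294) = +0.078.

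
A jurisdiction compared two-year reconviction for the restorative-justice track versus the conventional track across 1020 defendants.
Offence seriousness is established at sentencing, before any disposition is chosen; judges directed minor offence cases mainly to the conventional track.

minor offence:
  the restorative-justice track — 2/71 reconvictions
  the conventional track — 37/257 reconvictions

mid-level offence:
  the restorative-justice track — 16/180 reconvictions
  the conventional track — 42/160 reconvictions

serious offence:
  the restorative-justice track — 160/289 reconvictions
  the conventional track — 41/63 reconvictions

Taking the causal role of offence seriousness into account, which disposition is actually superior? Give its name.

The offence seriousness-specific comparison favours the restorative-justice track throughout, but the pooled figures favour the conventional track. The question is whether to condition on offence seriousness.
The imbalance in offence seriousness arose from how defendants were allocated, not from anything the disposition did; and offence seriousness independently affects the outcome. The pooled gap is confounded — condition on offence seriousness.
Within each level — minor offence: 2.8% vs 14.4%; mid-level offence: 8.9% vs 26.2%; serious offence: 55.4% vs 65.1% — the restorative-justice track is lower every time.

the restorative-justice track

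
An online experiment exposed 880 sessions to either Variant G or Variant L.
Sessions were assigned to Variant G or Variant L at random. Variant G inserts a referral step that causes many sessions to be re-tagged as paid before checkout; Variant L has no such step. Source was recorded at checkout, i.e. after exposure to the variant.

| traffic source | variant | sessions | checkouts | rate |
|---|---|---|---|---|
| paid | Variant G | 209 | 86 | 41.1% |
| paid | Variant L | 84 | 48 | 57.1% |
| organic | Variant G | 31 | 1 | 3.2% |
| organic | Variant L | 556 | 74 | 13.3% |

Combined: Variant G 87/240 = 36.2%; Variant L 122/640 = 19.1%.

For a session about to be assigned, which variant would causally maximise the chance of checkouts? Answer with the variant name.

Because the variant influences traffic source, traffic source is a post-treatment mediator, not a confounder. Stratifying on it would bias the estimate; the causal effect is the crude pooled difference.
Pooled: Variant G 36.2% vs Variant L 19.1%; Variant G is higher overall.

Variant G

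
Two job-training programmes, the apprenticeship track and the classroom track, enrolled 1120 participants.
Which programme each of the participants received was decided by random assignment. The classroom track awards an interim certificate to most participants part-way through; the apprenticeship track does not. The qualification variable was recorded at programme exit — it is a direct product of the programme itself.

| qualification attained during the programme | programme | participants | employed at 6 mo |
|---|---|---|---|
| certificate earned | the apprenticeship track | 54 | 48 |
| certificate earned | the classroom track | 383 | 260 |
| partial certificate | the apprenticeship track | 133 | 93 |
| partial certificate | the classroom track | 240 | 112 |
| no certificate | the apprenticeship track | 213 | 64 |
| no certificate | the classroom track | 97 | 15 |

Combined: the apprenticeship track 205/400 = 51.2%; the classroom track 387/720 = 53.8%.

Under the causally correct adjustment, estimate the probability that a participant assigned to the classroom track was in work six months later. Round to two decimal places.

0.54

the apprenticeship track is higher inside every qualification attained during the programme stratum but the classroom track is higher in aggregate. Whether to stratify depends on how qualification attained during the programme relates to the programme.
Because the programme influences qualification attained during the programme, qualification attained during the programme is a post-treatment mediator, not a confounder. Stratifying on it would bias the estimate; the causal effect is the crude pooled difference.
So P(outcome | do(the classroom track)) is just the pooled rate for the classroom track: 387/720 = 0.537.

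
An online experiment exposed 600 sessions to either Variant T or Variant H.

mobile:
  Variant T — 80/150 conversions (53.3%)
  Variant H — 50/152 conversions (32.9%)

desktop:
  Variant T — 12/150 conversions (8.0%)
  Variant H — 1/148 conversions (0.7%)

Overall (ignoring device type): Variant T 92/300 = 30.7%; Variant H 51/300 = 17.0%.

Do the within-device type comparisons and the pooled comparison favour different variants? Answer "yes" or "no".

Within each device type level (mobile 53.3% vs 32.9%; desktop 8.0% vs 0.7%), Variant T has the higher rate every time. Pooled: 30.7% vs 17.0% — Variant T has the higher rate overall. They agree.

no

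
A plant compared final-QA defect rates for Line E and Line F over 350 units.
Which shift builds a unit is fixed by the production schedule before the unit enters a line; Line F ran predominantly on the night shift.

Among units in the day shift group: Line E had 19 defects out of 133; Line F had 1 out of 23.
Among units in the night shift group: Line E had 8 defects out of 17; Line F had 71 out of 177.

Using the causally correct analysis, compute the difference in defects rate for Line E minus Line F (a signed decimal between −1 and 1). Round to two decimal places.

+0.08

Since shift is a pre-existing factor (not a product of the line) and it affects the outcome on its own, it is a confounder. The stratified rates, not the pooled rate, identify the causal effect.
Adjusting over the population distribution of shift: 0.446·(0.143−0.043) + 0.554·(0.471−0.401) = +0.083.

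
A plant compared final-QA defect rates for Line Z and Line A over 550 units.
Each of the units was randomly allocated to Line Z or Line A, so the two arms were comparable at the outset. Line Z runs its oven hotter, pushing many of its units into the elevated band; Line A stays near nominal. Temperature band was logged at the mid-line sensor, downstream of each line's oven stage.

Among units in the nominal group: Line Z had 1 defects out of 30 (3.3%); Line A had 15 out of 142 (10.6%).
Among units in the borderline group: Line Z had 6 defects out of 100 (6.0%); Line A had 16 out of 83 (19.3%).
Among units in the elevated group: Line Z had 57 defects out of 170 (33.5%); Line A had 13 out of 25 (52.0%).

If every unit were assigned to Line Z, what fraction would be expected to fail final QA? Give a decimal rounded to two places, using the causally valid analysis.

0.21

Stratifying would compare lines among units the lines themselves sorted into in-process temperature band groups — a form of selection on an intermediate. The unconditioned pooled rates give the total causal effect.
So P(outcome | do(Line Z)) is just the pooled rate for Line Z: 64/300 = 0.213.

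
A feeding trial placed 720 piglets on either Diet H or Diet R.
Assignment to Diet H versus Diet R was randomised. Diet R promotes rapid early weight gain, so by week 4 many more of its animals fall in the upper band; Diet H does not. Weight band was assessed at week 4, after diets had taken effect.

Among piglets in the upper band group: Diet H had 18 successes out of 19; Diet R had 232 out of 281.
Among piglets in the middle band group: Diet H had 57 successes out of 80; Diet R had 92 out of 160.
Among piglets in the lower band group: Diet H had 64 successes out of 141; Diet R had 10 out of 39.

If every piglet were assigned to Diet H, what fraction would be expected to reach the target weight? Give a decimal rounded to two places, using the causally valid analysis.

Week-4 weight band lies on the pathway diet → week-4 weight band → outcome, so adjusting for it blocks the indirect effect. For the total causal effect of diet, use the unadjusted pooled rates.
So P(outcome | do(Diet H)) is just the pooled rate for Diet H: 139/240 = 0.579.

0.58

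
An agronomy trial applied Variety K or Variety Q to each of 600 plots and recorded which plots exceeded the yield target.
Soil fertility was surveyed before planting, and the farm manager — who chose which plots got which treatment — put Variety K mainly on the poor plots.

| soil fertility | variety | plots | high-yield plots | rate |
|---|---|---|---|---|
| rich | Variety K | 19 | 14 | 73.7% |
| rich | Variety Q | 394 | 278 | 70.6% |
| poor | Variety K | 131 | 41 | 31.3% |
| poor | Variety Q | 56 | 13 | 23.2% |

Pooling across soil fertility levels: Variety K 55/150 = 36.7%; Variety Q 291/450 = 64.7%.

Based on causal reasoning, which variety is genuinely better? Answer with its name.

Variety K

Within every soil fertility level Variety K has the higher rate, yet pooled Variety Q does — Simpson's reversal.
The imbalance in soil fertility arose from how plots were allocated, not from anything the variety did; and soil fertility independently affects the outcome. The pooled gap is confounded — condition on soil fertility.
Within each level — rich: 73.7% vs 70.6%; poor: 31.3% vs 23.2% — Variety K is higher every time.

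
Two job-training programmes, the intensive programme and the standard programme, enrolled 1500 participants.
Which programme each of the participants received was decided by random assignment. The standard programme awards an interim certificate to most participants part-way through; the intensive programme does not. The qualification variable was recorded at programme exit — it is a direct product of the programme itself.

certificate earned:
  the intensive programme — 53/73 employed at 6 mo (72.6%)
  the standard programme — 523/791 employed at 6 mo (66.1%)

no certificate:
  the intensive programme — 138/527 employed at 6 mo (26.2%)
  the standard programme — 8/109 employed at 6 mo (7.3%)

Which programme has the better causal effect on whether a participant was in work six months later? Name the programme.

the standard programme

The stratified and pooled comparisons disagree (the intensive programme wins within each qualification attained during the programme; the standard programme wins overall), so the answer turns on the causal role of qualification attained during the programme.
Qualification attained during the programme lies on the pathway programme → qualification attained during the programme → outcome, so adjusting for it blocks the indirect effect. For the total causal effect of programme, use the unadjusted pooled rates.
Pooled: the intensive programme 31.8% vs the standard programme 59.0%; the standard programme is higher overall.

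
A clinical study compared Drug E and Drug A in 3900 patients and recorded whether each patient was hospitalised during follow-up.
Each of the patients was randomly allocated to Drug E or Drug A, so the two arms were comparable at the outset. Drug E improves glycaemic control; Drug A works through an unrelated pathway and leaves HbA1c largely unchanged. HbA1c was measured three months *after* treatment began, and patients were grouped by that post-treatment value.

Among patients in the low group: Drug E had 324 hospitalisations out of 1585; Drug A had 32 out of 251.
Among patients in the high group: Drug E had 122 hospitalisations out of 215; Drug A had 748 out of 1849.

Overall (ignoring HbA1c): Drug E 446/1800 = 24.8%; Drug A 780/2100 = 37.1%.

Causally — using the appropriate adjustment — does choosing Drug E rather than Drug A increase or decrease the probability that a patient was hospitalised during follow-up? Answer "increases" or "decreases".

decreases

HbA1c is downstream of the drug. One should not condition on a consequence of treatment, so the overall rates are the right comparison.
Pooled: Drug E 24.8% vs Drug A 37.1%; Drug E is lower overall.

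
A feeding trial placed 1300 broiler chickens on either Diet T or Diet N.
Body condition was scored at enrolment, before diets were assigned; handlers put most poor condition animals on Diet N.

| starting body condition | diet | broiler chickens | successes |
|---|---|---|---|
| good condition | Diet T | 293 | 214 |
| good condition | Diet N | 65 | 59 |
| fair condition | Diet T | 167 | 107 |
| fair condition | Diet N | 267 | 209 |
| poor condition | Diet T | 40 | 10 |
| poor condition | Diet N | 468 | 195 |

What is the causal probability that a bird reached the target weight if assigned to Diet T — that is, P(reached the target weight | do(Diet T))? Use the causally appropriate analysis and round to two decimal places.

Diet N is higher inside every starting body condition stratum but Diet T is higher in aggregate. Whether to stratify depends on how starting body condition relates to the diet.
Starting body condition differs across diets for reasons unrelated to any effect of the diet itself, and it separately predicts the outcome — a classic confounder. We must compare within starting body condition levels.
Standardising Diet T to the population starting body condition mix: 0.275·214/293 + 0.334·107/167 + 0.391·10/40 = 0.513.

0.51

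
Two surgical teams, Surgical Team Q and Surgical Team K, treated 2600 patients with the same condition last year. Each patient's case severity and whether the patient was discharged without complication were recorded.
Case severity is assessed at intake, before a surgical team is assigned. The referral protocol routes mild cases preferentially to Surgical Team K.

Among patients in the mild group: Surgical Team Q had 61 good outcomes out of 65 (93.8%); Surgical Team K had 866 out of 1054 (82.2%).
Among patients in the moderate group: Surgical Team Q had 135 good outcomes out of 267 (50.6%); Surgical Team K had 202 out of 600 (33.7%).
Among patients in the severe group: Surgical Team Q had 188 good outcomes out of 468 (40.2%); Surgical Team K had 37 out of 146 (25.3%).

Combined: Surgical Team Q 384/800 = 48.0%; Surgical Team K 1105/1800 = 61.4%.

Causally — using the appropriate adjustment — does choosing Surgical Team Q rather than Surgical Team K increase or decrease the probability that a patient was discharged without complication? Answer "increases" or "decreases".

increases

Within every case severity level Surgical Team Q has the higher rate, yet pooled Surgical Team K does — Simpson's reversal.
Nothing the surgical team does changes case severity; the imbalance is an allocation artefact. With case severity also predicting the outcome, the pooled figure is confounded, and the within-stratum comparison is the causal one.
Within each level — mild: 93.8% vs 82.2%; moderate: 50.6% vs 33.7%; severe: 40.2% vs 25.3% — Surgical Team Q is higher every time.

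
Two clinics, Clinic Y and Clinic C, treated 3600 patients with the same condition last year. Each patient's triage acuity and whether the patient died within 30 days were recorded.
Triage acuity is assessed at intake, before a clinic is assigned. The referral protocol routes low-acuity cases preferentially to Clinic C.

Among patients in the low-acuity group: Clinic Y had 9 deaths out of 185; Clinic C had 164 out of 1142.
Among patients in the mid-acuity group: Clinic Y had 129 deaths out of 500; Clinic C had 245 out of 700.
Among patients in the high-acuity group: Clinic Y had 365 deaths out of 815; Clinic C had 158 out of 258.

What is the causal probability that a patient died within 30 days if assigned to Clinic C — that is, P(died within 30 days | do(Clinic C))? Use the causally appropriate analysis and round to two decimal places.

0.35

The imbalance in triage acuity arose from how patients were allocated, not from anything the clinic did; and triage acuity independently affects the outcome. The pooled gap is confounded — condition on triage acuity.
Standardising Clinic C to the population triage acuity mix: 0.369·164/1142 + 0.333·245/700 + 0.298·158/258 = 0.352.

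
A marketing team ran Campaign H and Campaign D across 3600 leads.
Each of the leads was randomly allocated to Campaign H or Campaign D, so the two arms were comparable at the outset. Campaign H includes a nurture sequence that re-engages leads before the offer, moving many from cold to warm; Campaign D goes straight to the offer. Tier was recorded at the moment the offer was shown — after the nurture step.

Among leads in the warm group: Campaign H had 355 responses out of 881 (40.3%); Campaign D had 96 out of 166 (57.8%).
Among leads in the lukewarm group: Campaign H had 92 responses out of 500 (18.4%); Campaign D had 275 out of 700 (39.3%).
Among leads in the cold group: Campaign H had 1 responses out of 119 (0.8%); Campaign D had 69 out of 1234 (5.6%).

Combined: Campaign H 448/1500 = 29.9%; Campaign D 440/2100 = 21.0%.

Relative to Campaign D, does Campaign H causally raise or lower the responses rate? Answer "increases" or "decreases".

increases

The engagement tier-specific comparison favours Campaign D throughout, but the pooled figures favour Campaign H. The question is whether to condition on engagement tier.
Engagement tier here is a post-treatment variable shaped by the campaign; conditioning on it would introduce bias rather than remove it. The overall comparison is the causal one.
Pooled: Campaign H 29.9% vs Campaign D 21.0%; Campaign H is higher overall.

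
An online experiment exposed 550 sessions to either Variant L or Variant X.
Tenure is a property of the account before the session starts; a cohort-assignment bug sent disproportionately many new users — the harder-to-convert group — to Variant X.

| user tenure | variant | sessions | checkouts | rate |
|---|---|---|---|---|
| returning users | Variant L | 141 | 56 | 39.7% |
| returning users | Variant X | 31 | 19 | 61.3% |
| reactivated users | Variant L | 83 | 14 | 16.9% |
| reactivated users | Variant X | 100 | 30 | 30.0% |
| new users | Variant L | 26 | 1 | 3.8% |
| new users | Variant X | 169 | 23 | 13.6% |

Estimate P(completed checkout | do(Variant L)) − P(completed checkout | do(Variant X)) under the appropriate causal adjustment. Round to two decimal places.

User tenure differs across variants for reasons unrelated to any effect of the variant itself, and it separately predicts the outcome — a classic confounder. We must compare within user tenure levels.
Adjusting over the population distribution of user tenure: 0.313·(0.397−0.613) + 0.333·(0.169−0.300) + 0.355·(0.038−0.136) = -0.146.

-0.15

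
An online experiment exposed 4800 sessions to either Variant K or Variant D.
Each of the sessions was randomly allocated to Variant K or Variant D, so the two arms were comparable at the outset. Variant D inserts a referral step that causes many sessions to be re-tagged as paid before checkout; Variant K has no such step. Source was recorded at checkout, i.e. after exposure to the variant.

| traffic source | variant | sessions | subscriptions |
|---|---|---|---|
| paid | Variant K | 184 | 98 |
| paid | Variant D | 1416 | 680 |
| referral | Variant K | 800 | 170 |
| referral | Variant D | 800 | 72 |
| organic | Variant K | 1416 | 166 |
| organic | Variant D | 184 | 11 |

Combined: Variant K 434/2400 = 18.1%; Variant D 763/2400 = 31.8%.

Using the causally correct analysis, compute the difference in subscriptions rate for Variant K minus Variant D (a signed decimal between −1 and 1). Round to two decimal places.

-0.14

Variant K is higher inside every traffic source stratum but Variant D is higher in aggregate. Whether to stratify depends on how traffic source relates to the variant.
Traffic source is recorded after the variant and is itself shifted by it — it sits on the causal path from variant to outcome. Conditioning on a mediator would strip out part of the effect we want; the pooled comparison gives the total causal effect.
The causal difference is the pooled difference: 0.181 − 0.318 = -0.137.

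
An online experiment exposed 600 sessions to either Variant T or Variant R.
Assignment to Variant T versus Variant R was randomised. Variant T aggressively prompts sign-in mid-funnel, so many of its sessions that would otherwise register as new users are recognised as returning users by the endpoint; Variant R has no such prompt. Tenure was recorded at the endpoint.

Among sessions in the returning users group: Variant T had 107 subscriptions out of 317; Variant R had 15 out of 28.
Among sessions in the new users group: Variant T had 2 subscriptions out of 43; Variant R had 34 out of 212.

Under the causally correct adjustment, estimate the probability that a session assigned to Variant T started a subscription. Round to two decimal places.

The user tenure-specific comparison favours Variant R throughout, but the pooled figures favour Variant T. The question is whether to condition on user tenure.
User tenure here is a post-treatment variable shaped by the variant; conditioning on it would introduce bias rather than remove it. The overall comparison is the causal one.
So P(outcome | do(Variant T)) is just the pooled rate for Variant T: 109/360 = 0.303.

0.30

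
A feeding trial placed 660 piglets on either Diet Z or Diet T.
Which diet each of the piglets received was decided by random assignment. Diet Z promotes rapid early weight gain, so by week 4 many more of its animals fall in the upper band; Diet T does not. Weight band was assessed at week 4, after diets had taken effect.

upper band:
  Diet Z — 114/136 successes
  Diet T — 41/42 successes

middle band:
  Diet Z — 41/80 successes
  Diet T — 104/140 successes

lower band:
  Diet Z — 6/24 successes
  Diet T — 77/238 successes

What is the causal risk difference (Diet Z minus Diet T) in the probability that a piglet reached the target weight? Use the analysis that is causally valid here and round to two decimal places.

Week-4 weight band here is a post-treatment variable shaped by the diet; conditioning on it would introduce bias rather than remove it. The overall comparison is the causal one.
The causal difference is the pooled difference: 0.671 − 0.529 = +0.142.

+0.14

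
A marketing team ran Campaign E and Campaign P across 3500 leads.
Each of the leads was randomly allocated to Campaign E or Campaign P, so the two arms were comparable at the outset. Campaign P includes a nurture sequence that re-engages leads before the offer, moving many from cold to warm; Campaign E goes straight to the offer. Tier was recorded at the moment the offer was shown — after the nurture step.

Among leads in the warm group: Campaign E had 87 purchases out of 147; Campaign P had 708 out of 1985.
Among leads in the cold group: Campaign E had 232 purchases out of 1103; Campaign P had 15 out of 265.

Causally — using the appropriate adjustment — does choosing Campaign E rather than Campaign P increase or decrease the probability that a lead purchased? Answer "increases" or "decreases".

The engagement tier-specific comparison favours Campaign E throughout, but the pooled figures favour Campaign P. The question is whether to condition on engagement tier.
Engagement tier is recorded after the campaign and is itself shifted by it — it sits on the causal path from campaign to outcome. Conditioning on a mediator would strip out part of the effect we want; the pooled comparison gives the total causal effect.
Pooled: Campaign E 25.5% vs Campaign P 32.1%; Campaign P is higher overall.

decreases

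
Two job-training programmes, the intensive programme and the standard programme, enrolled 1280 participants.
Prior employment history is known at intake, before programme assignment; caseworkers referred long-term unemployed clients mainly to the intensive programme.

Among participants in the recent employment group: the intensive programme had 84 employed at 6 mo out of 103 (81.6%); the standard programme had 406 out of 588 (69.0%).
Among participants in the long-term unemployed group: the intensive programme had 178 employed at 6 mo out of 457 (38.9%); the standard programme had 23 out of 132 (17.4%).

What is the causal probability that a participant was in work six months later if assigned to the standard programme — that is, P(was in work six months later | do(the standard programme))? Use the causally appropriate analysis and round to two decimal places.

Prior employment history satisfies the back-door criterion: it is not a descendant of the programme, and it blocks the spurious path from programme to outcome. Adjusting for it (i.e., using the within-prior employment history rates) gives the causal effect.
Standardising the standard programme to the population prior employment history mix: 0.540·406/588 + 0.460·23/132 = 0.453.

0.45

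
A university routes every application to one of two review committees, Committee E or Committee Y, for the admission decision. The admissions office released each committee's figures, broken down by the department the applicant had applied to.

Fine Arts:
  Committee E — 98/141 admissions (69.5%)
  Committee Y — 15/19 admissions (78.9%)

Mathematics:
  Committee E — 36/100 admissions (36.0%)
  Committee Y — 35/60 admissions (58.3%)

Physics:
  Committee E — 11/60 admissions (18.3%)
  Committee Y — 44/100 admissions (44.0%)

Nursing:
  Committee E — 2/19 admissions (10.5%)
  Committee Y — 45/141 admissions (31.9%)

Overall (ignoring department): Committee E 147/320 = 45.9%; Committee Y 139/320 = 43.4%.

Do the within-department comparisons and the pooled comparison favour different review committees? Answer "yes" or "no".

Within each department level (Fine Arts 69.5% vs 78.9%; Mathematics 36.0% vs 58.3%; Physics 18.3% vs 44.0%; Nursing 10.5% vs 31.9%), Committee Y has the higher rate every time. Pooled: 45.9% vs 43.4% — Committee E has the higher rate overall. The two comparisons disagree.

yes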